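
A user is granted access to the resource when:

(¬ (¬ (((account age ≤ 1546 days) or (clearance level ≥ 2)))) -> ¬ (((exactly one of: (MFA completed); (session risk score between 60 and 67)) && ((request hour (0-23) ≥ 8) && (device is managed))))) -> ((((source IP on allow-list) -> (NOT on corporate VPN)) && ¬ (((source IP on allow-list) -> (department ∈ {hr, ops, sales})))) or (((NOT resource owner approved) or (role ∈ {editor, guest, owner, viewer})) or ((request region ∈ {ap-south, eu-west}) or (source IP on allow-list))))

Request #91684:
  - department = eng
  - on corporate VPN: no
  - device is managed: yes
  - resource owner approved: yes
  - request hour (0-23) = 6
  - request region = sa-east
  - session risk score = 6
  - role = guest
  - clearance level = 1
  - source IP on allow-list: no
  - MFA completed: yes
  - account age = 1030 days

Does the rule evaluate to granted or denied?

Atomic conditions:
  account age ≤ 1546 days: 1030 ≤ 1546 is true
  clearance level ≥ 2: 1 ≥ 2 is false
  MFA completed: yes → true
  session risk score between 60 and 67: 6 in [60, 67] is false
  request hour (0-23) ≥ 8: 6 ≥ 8 is false
  device is managed: yes → true
  source IP on allow-list: no → false
  NOT on corporate VPN: no → true
  department ∈ {hr, ops, sales}: eng is not in the set → false
  NOT resource owner approved: yes → false
  role ∈ {editor, guest, owner, viewer}: guest is in the set → true
  request region ∈ {ap-south, eu-west}: sa-east is not in the set → false
Combine:
[1.1.1.1] true OR false = true
[1.1.1] NOT true = false
[1.1] NOT false = true
[1.2.1.1] exactly-one(true, false) = true
[1.2.1.2] false AND true = false
[1.2.1] true AND false = false
[1.2] NOT false = true
[1] true → true = true
[2.1.1] false → true (antecedent false ⇒ implication holds) = true
[2.1.2.1] false → false (antecedent false ⇒ implication holds) = true
[2.1.2] NOT true = false
[2.1] true AND false = false
[2.2.1] false OR true = true
[2.2.2] false OR false = false
[2.2] true OR false = true
[2] false OR true = true
[root] true → true = true
Overall: true → granted

Granted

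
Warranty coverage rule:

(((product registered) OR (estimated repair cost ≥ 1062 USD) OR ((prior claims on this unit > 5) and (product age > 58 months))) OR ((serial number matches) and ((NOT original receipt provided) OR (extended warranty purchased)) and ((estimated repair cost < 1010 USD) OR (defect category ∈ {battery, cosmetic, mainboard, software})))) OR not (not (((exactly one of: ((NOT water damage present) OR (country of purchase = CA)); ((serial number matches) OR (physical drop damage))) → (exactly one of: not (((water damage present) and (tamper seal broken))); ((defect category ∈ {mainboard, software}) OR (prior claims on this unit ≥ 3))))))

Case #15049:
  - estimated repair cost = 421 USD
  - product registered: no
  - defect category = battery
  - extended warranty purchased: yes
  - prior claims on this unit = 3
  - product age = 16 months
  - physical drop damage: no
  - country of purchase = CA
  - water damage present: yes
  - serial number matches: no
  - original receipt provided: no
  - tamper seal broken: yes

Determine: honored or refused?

Atomic conditions:
  product registered: no → false
  estimated repair cost ≥ 1062 USD: 421 ≥ 1062 is false
  prior claims on this unit > 5: 3 > 5 is false
  product age > 58 months: 16 > 58 is false
  serial number matches: no → false
  NOT original receipt provided: no → true
  extended warranty purchased: yes → true
  estimated repair cost < 1010 USD: 421 < 1010 is true
  defect category ∈ {battery, cosmetic, mainboard, software}: battery is in the set → true
  NOT water damage present: yes → false
  country of purchase = CA: CA == CA is true
  physical drop damage: no → false
  water damage present: yes → true
  tamper seal broken: yes → true
  defect category ∈ {mainboard, software}: battery is not in the set → false
  prior claims on this unit ≥ 3: 3 ≥ 3 is true
Combine:
[1.1.3] false AND false = false
[1.1] false OR false OR false = false
[1.2.2] true OR true = true
[1.2.3] true OR true = true
[1.2] false AND true AND true = false
[1] false OR false = false
[2.1.1.1.1] false OR true = true
[2.1.1.1.2] false OR false = false
[2.1.1.1] exactly-one(true, false) = true
[2.1.1.2.1.1] true AND true = true
[2.1.1.2.1] NOT true = false
[2.1.1.2.2] false OR true = true
[2.1.1.2] exactly-one(false, true) = true
[2.1.1] true → true = true
[2.1] NOT true = false
[2] NOT false = true
[root] false OR true = true
Overall: true → honored

Honored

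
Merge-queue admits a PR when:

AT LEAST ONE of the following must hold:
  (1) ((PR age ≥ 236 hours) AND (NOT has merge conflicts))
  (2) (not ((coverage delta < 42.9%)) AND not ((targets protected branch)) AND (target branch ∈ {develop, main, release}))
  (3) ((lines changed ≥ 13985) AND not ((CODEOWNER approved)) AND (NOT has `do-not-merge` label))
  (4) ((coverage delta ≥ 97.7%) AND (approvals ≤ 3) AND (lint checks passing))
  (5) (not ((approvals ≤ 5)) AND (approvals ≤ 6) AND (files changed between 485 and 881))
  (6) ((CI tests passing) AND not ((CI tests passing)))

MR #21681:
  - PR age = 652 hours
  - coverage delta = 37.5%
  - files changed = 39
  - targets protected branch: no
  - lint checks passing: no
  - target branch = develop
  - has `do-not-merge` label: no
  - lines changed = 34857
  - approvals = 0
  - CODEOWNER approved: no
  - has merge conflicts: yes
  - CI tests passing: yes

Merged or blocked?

Atomic conditions:
  PR age ≥ 236 hours: 652 ≥ 236 is true
  NOT has merge conflicts: yes → false
  coverage delta < 42.9%: 37.5 < 42.9 is true
  targets protected branch: no → false
  target branch ∈ {develop, main, release}: develop is in the set → true
  lines changed ≥ 13985: 34857 ≥ 13985 is true
  CODEOWNER approved: no → false
  NOT has `do-not-merge` label: no → true
  coverage delta ≥ 97.7%: 37.5 ≥ 97.7 is false
  approvals ≤ 3: 0 ≤ 3 is true
  lint checks passing: no → false
  approvals ≤ 5: 0 ≤ 5 is true
  approvals ≤ 6: 0 ≤ 6 is true
  files changed between 485 and 881: 39 in [485, 881] is false
  CI tests passing: yes → true
Combine:
[1] true AND false = false
[2.1] NOT true = false
[2.2] NOT false = true
[2] false AND true AND true = false
[3.2] NOT false = true
[3] true AND true AND true = true
[4] false AND true AND false = false
[5.1] NOT true = false
[5] false AND true AND false = false
[6.2] NOT true = false
[6] true AND false = false
[root] false OR false OR true OR false OR false OR false = true
Overall: true → merged

Merged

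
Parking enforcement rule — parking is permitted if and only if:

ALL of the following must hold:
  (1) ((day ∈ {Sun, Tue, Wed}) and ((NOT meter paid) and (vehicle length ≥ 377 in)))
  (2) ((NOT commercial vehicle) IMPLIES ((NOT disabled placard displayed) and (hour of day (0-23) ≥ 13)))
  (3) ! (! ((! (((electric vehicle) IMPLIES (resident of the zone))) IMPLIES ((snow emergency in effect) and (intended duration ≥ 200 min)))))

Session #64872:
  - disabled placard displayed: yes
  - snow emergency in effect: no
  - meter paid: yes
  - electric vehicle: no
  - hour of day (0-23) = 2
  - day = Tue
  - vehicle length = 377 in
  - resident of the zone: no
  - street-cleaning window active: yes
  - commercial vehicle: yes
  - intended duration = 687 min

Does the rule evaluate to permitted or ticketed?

Atomic conditions:
  day ∈ {Sun, Tue, Wed}: Tue is in the set → true
  NOT meter paid: yes → false
  vehicle length ≥ 377 in: 377 ≥ 377 is true
  NOT commercial vehicle: yes → false
  NOT disabled placard displayed: yes → false
  hour of day (0-23) ≥ 13: 2 ≥ 13 is false
  electric vehicle: no → false
  resident of the zone: no → false
  snow emergency in effect: no → false
  intended duration ≥ 200 min: 687 ≥ 200 is true
Combine:
[1.2] false AND true = false
[1] true AND false = false
[2.2] false AND false = false
[2] false → false (antecedent false ⇒ implication holds) = true
[3.1.1.1.1] false → false (antecedent false ⇒ implication holds) = true
[3.1.1.1] NOT true = false
[3.1.1.2] false AND true = false
[3.1.1] false → false (antecedent false ⇒ implication holds) = true
[3.1] NOT true = false
[3] NOT false = true
[root] false AND true AND true = false
Overall: false → ticketed

Ticketed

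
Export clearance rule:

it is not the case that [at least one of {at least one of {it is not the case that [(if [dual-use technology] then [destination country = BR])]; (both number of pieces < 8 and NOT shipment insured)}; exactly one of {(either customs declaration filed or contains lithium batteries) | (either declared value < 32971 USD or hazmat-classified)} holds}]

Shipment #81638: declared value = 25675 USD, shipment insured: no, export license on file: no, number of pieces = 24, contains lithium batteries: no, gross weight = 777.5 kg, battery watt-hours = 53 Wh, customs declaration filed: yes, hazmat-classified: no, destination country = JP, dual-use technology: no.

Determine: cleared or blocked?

Atomic conditions:
  dual-use technology: no → false
  destination country = BR: JP == BR is false
  number of pieces < 8: 24 < 8 is false
  NOT shipment insured: no → true
  customs declaration filed: yes → true
  contains lithium batteries: no → false
  declared value < 32971 USD: 25675 < 32971 is true
  hazmat-classified: no → false
Combine:
[1.1.1.1] false → false (antecedent false ⇒ implication holds) = true
[1.1.1] NOT true = false
[1.1.2] false AND true = false
[1.1] false OR false = false
[1.2.1] true OR false = true
[1.2.2] true OR false = true
[1.2] exactly-one(true, true) = false
[1] false OR false = false
[root] NOT false = true
Overall: true → cleared

Cleared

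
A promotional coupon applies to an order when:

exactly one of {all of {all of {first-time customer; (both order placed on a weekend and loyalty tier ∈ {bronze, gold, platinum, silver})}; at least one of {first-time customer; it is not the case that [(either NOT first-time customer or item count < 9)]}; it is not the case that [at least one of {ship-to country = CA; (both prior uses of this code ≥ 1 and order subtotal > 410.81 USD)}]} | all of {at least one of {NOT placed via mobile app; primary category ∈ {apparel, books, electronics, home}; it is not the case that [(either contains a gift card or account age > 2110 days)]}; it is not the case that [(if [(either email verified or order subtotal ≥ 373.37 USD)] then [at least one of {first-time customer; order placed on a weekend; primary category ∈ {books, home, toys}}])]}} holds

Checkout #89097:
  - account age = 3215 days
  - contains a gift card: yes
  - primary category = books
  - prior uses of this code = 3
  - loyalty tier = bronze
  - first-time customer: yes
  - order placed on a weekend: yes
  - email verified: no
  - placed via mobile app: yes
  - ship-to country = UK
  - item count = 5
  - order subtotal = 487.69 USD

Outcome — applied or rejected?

Atomic conditions:
  first-time customer: yes → true
  order placed on a weekend: yes → true
  loyalty tier ∈ {bronze, gold, platinum, silver}: bronze is in the set → true
  NOT first-time customer: yes → false
  item count < 9: 5 < 9 is true
  ship-to country = CA: UK == CA is false
  prior uses of this code ≥ 1: 3 ≥ 1 is true
  order subtotal > 410.81 USD: 487.69 > 410.81 is true
  NOT placed via mobile app: yes → false
  primary category ∈ {apparel, books, electronics, home}: books is in the set → true
  contains a gift card: yes → true
  account age > 2110 days: 3215 > 2110 is true
  email verified: no → false
  order subtotal ≥ 373.37 USD: 487.69 ≥ 373.37 is true
  primary category ∈ {books, home, toys}: books is in the set → true
Combine:
[1.1.2] true AND true = true
[1.1] true AND true = true
[1.2.2.1] false OR true = true
[1.2.2] NOT true = false
[1.2] true OR false = true
[1.3.1.2] true AND true = true
[1.3.1] false OR true = true
[1.3] NOT true = false
[1] true AND true AND false = false
[2.1.3.1] true OR true = true
[2.1.3] NOT true = false
[2.1] false OR true OR false = true
[2.2.1.1] false OR true = true
[2.2.1.2] true OR true OR true = true
[2.2.1] true → true = true
[2.2] NOT true = false
[2] true AND false = false
[root] exactly-one(false, false) = false
Overall: false → rejected

Rejected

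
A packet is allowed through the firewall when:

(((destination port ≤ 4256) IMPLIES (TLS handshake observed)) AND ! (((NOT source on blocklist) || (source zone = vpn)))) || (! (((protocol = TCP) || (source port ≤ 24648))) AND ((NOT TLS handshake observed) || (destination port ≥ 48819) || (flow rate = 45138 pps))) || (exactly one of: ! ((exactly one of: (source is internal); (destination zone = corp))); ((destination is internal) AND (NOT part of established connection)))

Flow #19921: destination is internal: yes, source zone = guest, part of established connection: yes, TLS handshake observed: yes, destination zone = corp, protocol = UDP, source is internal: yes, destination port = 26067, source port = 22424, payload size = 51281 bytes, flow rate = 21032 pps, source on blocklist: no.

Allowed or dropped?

Allowed

Atomic conditions:
  destination port ≤ 4256: 26067 ≤ 4256 is false
  TLS handshake observed: yes → true
  NOT source on blocklist: no → true
  source zone = vpn: guest == vpn is false
  protocol = TCP: UDP == TCP is false
  source port ≤ 24648: 22424 ≤ 24648 is true
  NOT TLS handshake observed: yes → false
  destination port ≥ 48819: 26067 ≥ 48819 is false
  flow rate = 45138 pps: 21032 == 45138 is false
  source is internal: yes → true
  destination zone = corp: corp == corp is true
  destination is internal: yes → true
  NOT part of established connection: yes → false
Combine:
[1.1] false → true (antecedent false ⇒ implication holds) = true
[1.2.1] true OR false = true
[1.2] NOT true = false
[1] true AND false = false
[2.1.1] false OR true = true
[2.1] NOT true = false
[2.2] false OR false OR false = false
[2] false AND false = false
[3.1.1] exactly-one(true, true) = false
[3.1] NOT false = true
[3.2] true AND false = false
[3] exactly-one(true, false) = true
[root] false OR false OR true = true
Overall: true → allowed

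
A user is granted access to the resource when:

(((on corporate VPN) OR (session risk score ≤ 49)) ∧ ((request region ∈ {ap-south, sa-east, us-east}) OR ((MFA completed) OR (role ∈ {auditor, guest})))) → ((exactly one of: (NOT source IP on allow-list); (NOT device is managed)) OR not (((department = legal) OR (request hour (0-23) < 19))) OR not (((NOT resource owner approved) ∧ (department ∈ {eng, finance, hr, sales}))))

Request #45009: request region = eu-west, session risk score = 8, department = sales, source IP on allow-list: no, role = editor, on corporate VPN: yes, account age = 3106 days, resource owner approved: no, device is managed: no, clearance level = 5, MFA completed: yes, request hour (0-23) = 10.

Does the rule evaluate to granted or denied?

Denied

Atomic conditions:
  on corporate VPN: yes → true
  session risk score ≤ 49: 8 ≤ 49 is true
  request region ∈ {ap-south, sa-east, us-east}: eu-west is not in the set → false
  MFA completed: yes → true
  role ∈ {auditor, guest}: editor is not in the set → false
  NOT source IP on allow-list: no → true
  NOT device is managed: no → true
  department = legal: sales == legal is false
  request hour (0-23) < 19: 10 < 19 is true
  NOT resource owner approved: no → true
  department ∈ {eng, finance, hr, sales}: sales is in the set → true
Combine:
[1.1] true OR true = true
[1.2.2] true OR false = true
[1.2] false OR true = true
[1] true AND true = true
[2.1] exactly-one(true, true) = false
[2.2.1] false OR true = true
[2.2] NOT true = false
[2.3.1] true AND true = true
[2.3] NOT true = false
[2] false OR false OR false = false
[root] true → false = false
Overall: false → denied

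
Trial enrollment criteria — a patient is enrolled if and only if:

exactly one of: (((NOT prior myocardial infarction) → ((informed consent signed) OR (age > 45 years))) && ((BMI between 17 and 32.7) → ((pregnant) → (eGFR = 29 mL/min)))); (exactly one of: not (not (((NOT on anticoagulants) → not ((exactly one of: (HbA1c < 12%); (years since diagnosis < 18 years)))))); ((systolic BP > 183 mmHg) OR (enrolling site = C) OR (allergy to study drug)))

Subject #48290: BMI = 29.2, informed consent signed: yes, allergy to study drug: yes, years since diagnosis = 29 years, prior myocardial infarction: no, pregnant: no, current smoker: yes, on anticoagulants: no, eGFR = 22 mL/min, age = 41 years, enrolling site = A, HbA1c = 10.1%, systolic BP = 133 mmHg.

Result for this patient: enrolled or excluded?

Excluded

Atomic conditions:
  NOT prior myocardial infarction: no → true
  informed consent signed: yes → true
  age > 45 years: 41 > 45 is false
  BMI between 17 and 32.7: 29.2 in [17, 32.7] is true
  pregnant: no → false
  eGFR = 29 mL/min: 22 == 29 is false
  NOT on anticoagulants: no → true
  HbA1c < 12%: 10.1 < 12 is true
  years since diagnosis < 18 years: 29 < 18 is false
  systolic BP > 183 mmHg: 133 > 183 is false
  enrolling site = C: A == C is false
  allergy to study drug: yes → true
Combine:
[1.1.2] true OR false = true
[1.1] true → true = true
[1.2.2] false → false (antecedent false ⇒ implication holds) = true
[1.2] true → true = true
[1] true AND true = true
[2.1.1.1.2.1] exactly-one(true, false) = true
[2.1.1.1.2] NOT true = false
[2.1.1.1] true → false = false
[2.1.1] NOT false = true
[2.1] NOT true = false
[2.2] false OR false OR true = true
[2] exactly-one(false, true) = true
[root] exactly-one(true, true) = false
Overall: false → excluded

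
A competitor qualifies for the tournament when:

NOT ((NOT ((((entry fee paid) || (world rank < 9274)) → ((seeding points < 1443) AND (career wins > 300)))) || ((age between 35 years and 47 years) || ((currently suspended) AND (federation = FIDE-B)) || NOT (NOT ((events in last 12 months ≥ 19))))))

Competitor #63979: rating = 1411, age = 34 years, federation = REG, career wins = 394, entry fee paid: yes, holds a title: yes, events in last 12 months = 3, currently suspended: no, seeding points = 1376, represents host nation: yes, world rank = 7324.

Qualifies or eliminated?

Qualifies

Atomic conditions:
  entry fee paid: yes → true
  world rank < 9274: 7324 < 9274 is true
  seeding points < 1443: 1376 < 1443 is true
  career wins > 300: 394 > 300 is true
  age between 35 years and 47 years: 34 in [35, 47] is false
  currently suspended: no → false
  federation = FIDE-B: REG == FIDE-B is false
  events in last 12 months ≥ 19: 3 ≥ 19 is false
Combine:
[1.1.1.1] true OR true = true
[1.1.1.2] true AND true = true
[1.1.1] true → true = true
[1.1] NOT true = false
[1.2.2] false AND false = false
[1.2.3.1] NOT false = true
[1.2.3] NOT true = false
[1.2] false OR false OR false = false
[1] false OR false = false
[root] NOT false = true
Overall: true → qualifies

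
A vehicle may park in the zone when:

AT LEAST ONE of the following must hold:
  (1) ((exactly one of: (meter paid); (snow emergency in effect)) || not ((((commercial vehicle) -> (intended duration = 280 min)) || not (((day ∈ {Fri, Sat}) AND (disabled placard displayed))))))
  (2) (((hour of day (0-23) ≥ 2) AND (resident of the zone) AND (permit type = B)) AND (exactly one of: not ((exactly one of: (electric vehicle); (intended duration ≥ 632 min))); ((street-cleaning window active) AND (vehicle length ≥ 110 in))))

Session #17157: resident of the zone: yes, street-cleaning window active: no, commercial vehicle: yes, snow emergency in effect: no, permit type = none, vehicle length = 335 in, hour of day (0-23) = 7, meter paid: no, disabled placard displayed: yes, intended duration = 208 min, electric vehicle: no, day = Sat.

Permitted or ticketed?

Permitted

Atomic conditions:
  meter paid: no → false
  snow emergency in effect: no → false
  commercial vehicle: yes → true
  intended duration = 280 min: 208 == 280 is false
  day ∈ {Fri, Sat}: Sat is in the set → true
  disabled placard displayed: yes → true
  hour of day (0-23) ≥ 2: 7 ≥ 2 is true
  resident of the zone: yes → true
  permit type = B: none == B is false
  electric vehicle: no → false
  intended duration ≥ 632 min: 208 ≥ 632 is false
  street-cleaning window active: no → false
  vehicle length ≥ 110 in: 335 ≥ 110 is true
Combine:
[1.1] exactly-one(false, false) = false
[1.2.1.1] true → false = false
[1.2.1.2.1] true AND true = true
[1.2.1.2] NOT true = false
[1.2.1] false OR false = false
[1.2] NOT false = true
[1] false OR true = true
[2.1] true AND true AND false = false
[2.2.1.1] exactly-one(false, false) = false
[2.2.1] NOT false = true
[2.2.2] false AND true = false
[2.2] exactly-one(true, false) = true
[2] false AND true = false
[root] true OR false = true
Overall: true → permitted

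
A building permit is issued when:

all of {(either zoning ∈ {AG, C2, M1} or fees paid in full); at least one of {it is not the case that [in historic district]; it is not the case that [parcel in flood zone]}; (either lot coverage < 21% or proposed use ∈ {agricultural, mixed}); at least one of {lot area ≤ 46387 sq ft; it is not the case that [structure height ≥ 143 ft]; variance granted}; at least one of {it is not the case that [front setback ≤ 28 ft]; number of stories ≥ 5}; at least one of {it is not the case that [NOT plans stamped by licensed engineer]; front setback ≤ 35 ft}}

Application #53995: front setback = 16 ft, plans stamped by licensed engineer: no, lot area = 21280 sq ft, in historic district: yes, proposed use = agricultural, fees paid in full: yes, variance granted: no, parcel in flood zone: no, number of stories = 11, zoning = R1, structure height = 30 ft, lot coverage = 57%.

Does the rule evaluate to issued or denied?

Issued

Atomic conditions:
  zoning ∈ {AG, C2, M1}: R1 is not in the set → false
  fees paid in full: yes → true
  in historic district: yes → true
  parcel in flood zone: no → false
  lot coverage < 21%: 57 < 21 is false
  proposed use ∈ {agricultural, mixed}: agricultural is in the set → true
  lot area ≤ 46387 sq ft: 21280 ≤ 46387 is true
  structure height ≥ 143 ft: 30 ≥ 143 is false
  variance granted: no → false
  front setback ≤ 28 ft: 16 ≤ 28 is true
  number of stories ≥ 5: 11 ≥ 5 is true
  NOT plans stamped by licensed engineer: no → true
  front setback ≤ 35 ft: 16 ≤ 35 is true
Combine:
[1] false OR true = true
[2.1] NOT true = false
[2.2] NOT false = true
[2] false OR true = true
[3] false OR true = true
[4.2] NOT false = true
[4] true OR true OR false = true
[5.1] NOT true = false
[5] false OR true = true
[6.1] NOT true = false
[6] false OR true = true
[root] true AND true AND true AND true AND true AND true = true
Overall: true → issued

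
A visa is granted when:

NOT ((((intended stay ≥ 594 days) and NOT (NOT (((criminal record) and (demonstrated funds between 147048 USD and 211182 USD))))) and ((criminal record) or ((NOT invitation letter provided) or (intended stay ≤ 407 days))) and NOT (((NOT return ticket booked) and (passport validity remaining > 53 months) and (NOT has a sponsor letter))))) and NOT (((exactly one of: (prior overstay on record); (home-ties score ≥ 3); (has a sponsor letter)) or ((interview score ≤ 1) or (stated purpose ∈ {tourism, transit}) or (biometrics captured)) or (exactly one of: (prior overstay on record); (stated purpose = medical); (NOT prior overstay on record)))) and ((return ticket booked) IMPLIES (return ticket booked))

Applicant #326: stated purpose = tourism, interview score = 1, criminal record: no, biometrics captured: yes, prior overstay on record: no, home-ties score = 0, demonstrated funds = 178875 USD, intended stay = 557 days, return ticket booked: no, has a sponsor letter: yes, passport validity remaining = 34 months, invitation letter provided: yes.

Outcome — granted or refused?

Refused

Atomic conditions:
  intended stay ≥ 594 days: 557 ≥ 594 is false
  criminal record: no → false
  demonstrated funds between 147048 USD and 211182 USD: 178875 in [147048, 211182] is true
  NOT invitation letter provided: yes → false
  intended stay ≤ 407 days: 557 ≤ 407 is false
  NOT return ticket booked: no → true
  passport validity remaining > 53 months: 34 > 53 is false
  NOT has a sponsor letter: yes → false
  prior overstay on record: no → false
  home-ties score ≥ 3: 0 ≥ 3 is false
  has a sponsor letter: yes → true
  interview score ≤ 1: 1 ≤ 1 is true
  stated purpose ∈ {tourism, transit}: tourism is in the set → true
  biometrics captured: yes → true
  stated purpose = medical: tourism == medical is false
  NOT prior overstay on record: no → true
  return ticket booked: no → false
Combine:
[1.1.1.2.1.1] false AND true = false
[1.1.1.2.1] NOT false = true
[1.1.1.2] NOT true = false
[1.1.1] false AND false = false
[1.1.2.2] false OR false = false
[1.1.2] false OR false = false
[1.1.3.1] true AND false AND false = false
[1.1.3] NOT false = true
[1.1] false AND false AND true = false
[1] NOT false = true
[2.1.1] exactly-one(false, false, true) = true
[2.1.2] true OR true OR true = true
[2.1.3] exactly-one(false, false, true) = true
[2.1] true OR true OR true = true
[2] NOT true = false
[3] false → false (antecedent false ⇒ implication holds) = true
[root] true AND false AND true = false
Overall: false → refused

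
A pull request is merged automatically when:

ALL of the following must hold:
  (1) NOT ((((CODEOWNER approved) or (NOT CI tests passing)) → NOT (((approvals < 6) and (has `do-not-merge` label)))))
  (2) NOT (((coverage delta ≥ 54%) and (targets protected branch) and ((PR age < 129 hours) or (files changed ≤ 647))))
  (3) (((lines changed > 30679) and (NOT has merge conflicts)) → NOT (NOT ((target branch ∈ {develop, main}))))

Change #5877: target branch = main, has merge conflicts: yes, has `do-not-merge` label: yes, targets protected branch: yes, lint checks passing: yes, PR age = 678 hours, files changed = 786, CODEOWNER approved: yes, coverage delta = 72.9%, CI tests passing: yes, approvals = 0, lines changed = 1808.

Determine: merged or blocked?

Atomic conditions:
  CODEOWNER approved: yes → true
  NOT CI tests passing: yes → false
  approvals < 6: 0 < 6 is true
  has `do-not-merge` label: yes → true
  coverage delta ≥ 54%: 72.9 ≥ 54 is true
  targets protected branch: yes → true
  PR age < 129 hours: 678 < 129 is false
  files changed ≤ 647: 786 ≤ 647 is false
  lines changed > 30679: 1808 > 30679 is false
  NOT has merge conflicts: yes → false
  target branch ∈ {develop, main}: main is in the set → true
Combine:
[1.1.1] true OR false = true
[1.1.2.1] true AND true = true
[1.1.2] NOT true = false
[1.1] true → false = false
[1] NOT false = true
[2.1.3] false OR false = false
[2.1] true AND true AND false = false
[2] NOT false = true
[3.1] false AND false = false
[3.2.1] NOT true = false
[3.2] NOT false = true
[3] false → true (antecedent false ⇒ implication holds) = true
[root] true AND true AND true = true
Overall: true → merged

Merged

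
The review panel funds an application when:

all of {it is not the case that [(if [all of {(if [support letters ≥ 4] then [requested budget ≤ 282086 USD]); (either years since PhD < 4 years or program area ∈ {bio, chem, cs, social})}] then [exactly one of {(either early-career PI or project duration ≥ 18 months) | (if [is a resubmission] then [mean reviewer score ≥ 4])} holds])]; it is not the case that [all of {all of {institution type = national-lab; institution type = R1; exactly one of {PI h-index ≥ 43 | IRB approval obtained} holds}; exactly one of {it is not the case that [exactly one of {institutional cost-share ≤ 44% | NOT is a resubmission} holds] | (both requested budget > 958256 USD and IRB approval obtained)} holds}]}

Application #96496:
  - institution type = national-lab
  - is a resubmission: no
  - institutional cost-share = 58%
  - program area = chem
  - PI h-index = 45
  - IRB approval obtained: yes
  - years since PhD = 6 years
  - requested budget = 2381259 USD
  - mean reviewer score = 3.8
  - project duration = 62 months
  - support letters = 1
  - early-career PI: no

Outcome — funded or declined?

Atomic conditions:
  support letters ≥ 4: 1 ≥ 4 is false
  requested budget ≤ 282086 USD: 2381259 ≤ 282086 is false
  years since PhD < 4 years: 6 < 4 is false
  program area ∈ {bio, chem, cs, social}: chem is in the set → true
  early-career PI: no → false
  project duration ≥ 18 months: 62 ≥ 18 is true
  is a resubmission: no → false
  mean reviewer score ≥ 4: 3.8 ≥ 4 is false
  institution type = national-lab: national-lab == national-lab is true
  institution type = R1: national-lab == R1 is false
  PI h-index ≥ 43: 45 ≥ 43 is true
  IRB approval obtained: yes → true
  institutional cost-share ≤ 44%: 58 ≤ 44 is false
  NOT is a resubmission: no → true
  requested budget > 958256 USD: 2381259 > 958256 is true
Combine:
[1.1.1.1] false → false (antecedent false ⇒ implication holds) = true
[1.1.1.2] false OR true = true
[1.1.1] true AND true = true
[1.1.2.1] false OR true = true
[1.1.2.2] false → false (antecedent false ⇒ implication holds) = true
[1.1.2] exactly-one(true, true) = false
[1.1] true → false = false
[1] NOT false = true
[2.1.1.3] exactly-one(true, true) = false
[2.1.1] true AND false AND false = false
[2.1.2.1.1] exactly-one(false, true) = true
[2.1.2.1] NOT true = false
[2.1.2.2] true AND true = true
[2.1.2] exactly-one(false, true) = true
[2.1] false AND true = false
[2] NOT false = true
[root] true AND true = true
Overall: true → funded

Funded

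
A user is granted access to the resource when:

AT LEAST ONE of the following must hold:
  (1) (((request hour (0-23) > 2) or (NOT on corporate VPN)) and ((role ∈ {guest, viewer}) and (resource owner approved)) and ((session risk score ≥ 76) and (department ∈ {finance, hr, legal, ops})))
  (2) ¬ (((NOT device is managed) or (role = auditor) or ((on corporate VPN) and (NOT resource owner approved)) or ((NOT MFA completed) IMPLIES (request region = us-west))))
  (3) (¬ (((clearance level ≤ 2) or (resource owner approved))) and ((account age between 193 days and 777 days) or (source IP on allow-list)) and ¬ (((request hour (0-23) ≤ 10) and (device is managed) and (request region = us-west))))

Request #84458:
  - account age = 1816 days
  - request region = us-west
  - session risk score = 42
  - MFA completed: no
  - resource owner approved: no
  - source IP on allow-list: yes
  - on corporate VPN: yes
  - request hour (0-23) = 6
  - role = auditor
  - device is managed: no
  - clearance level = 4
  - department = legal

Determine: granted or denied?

Granted

Atomic conditions:
  request hour (0-23) > 2: 6 > 2 is true
  NOT on corporate VPN: yes → false
  role ∈ {guest, viewer}: auditor is not in the set → false
  resource owner approved: no → false
  session risk score ≥ 76: 42 ≥ 76 is false
  department ∈ {finance, hr, legal, ops}: legal is in the set → true
  NOT device is managed: no → true
  role = auditor: auditor == auditor is true
  on corporate VPN: yes → true
  NOT resource owner approved: no → true
  NOT MFA completed: no → true
  request region = us-west: us-west == us-west is true
  clearance level ≤ 2: 4 ≤ 2 is false
  account age between 193 days and 777 days: 1816 in [193, 777] is false
  source IP on allow-list: yes → true
  request hour (0-23) ≤ 10: 6 ≤ 10 is true
  device is managed: no → false
Combine:
[1.1] true OR false = true
[1.2] false AND false = false
[1.3] false AND true = false
[1] true AND false AND false = false
[2.1.3] true AND true = true
[2.1.4] true → true = true
[2.1] true OR true OR true OR true = true
[2] NOT true = false
[3.1.1] false OR false = false
[3.1] NOT false = true
[3.2] false OR true = true
[3.3.1] true AND false AND true = false
[3.3] NOT false = true
[3] true AND true AND true = true
[root] false OR false OR true = true
Overall: true → granted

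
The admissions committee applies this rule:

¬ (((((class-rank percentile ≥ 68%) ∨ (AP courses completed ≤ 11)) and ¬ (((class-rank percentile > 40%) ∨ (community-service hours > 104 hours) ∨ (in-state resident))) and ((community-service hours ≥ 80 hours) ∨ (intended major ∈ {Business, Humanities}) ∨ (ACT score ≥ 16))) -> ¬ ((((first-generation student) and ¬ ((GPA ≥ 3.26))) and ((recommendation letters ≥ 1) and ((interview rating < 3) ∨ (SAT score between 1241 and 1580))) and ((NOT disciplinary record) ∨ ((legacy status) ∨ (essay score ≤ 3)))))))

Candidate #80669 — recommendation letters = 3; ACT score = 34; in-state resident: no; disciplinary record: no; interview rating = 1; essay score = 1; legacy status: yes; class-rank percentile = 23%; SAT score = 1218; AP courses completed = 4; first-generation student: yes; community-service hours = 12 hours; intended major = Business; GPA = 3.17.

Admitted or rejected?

Atomic conditions:
  class-rank percentile ≥ 68%: 23 ≥ 68 is false
  AP courses completed ≤ 11: 4 ≤ 11 is true
  class-rank percentile > 40%: 23 > 40 is false
  community-service hours > 104 hours: 12 > 104 is false
  in-state resident: no → false
  community-service hours ≥ 80 hours: 12 ≥ 80 is false
  intended major ∈ {Business, Humanities}: Business is in the set → true
  ACT score ≥ 16: 34 ≥ 16 is true
  first-generation student: yes → true
  GPA ≥ 3.26: 3.17 ≥ 3.26 is false
  recommendation letters ≥ 1: 3 ≥ 1 is true
  interview rating < 3: 1 < 3 is true
  SAT score between 1241 and 1580: 1218 in [1241, 1580] is false
  NOT disciplinary record: no → true
  legacy status: yes → true
  essay score ≤ 3: 1 ≤ 3 is true
Combine:
[1.1.1] false OR true = true
[1.1.2.1] false OR false OR false = false
[1.1.2] NOT false = true
[1.1.3] false OR true OR true = true
[1.1] true AND true AND true = true
[1.2.1.1.2] NOT false = true
[1.2.1.1] true AND true = true
[1.2.1.2.2] true OR false = true
[1.2.1.2] true AND true = true
[1.2.1.3.2] true OR true = true
[1.2.1.3] true OR true = true
[1.2.1] true AND true AND true = true
[1.2] NOT true = false
[1] true → false = false
[root] NOT false = true
Overall: true → admitted

Admitted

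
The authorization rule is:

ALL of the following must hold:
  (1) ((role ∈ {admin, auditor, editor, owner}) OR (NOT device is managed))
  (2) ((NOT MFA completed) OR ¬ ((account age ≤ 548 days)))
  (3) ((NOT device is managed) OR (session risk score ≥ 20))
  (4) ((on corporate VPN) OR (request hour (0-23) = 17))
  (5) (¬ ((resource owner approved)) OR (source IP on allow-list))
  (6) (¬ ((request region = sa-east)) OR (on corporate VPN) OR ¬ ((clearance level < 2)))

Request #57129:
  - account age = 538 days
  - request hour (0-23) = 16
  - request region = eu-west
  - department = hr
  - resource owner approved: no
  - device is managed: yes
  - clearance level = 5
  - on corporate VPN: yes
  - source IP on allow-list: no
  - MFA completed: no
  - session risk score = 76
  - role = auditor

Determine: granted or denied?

Atomic conditions:
  role ∈ {admin, auditor, editor, owner}: auditor is in the set → true
  NOT device is managed: yes → false
  NOT MFA completed: no → true
  account age ≤ 548 days: 538 ≤ 548 is true
  session risk score ≥ 20: 76 ≥ 20 is true
  on corporate VPN: yes → true
  request hour (0-23) = 17: 16 == 17 is false
  resource owner approved: no → false
  source IP on allow-list: no → false
  request region = sa-east: eu-west == sa-east is false
  clearance level < 2: 5 < 2 is false
Combine:
[1] true OR false = true
[2.2] NOT true = false
[2] true OR false = true
[3] false OR true = true
[4] true OR false = true
[5.1] NOT false = true
[5] true OR false = true
[6.1] NOT false = true
[6.3] NOT false = true
[6] true OR true OR true = true
[root] true AND true AND true AND true AND true AND true = true
Overall: true → granted

Granted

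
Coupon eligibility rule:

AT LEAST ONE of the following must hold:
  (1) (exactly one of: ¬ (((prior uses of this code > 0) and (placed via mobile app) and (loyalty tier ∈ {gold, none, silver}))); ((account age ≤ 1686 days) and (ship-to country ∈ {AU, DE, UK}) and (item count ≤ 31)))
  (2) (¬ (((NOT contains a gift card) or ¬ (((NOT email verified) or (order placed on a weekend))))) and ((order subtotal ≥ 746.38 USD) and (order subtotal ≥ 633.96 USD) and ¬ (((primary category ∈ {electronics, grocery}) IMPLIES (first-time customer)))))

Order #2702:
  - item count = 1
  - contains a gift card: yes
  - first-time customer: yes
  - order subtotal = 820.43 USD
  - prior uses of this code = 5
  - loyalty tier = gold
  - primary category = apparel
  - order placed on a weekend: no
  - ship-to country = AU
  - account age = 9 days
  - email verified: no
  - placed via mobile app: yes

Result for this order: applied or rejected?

Applied

Atomic conditions:
  prior uses of this code > 0: 5 > 0 is true
  placed via mobile app: yes → true
  loyalty tier ∈ {gold, none, silver}: gold is in the set → true
  account age ≤ 1686 days: 9 ≤ 1686 is true
  ship-to country ∈ {AU, DE, UK}: AU is in the set → true
  item count ≤ 31: 1 ≤ 31 is true
  NOT contains a gift card: yes → false
  NOT email verified: no → true
  order placed on a weekend: no → false
  order subtotal ≥ 746.38 USD: 820.43 ≥ 746.38 is true
  order subtotal ≥ 633.96 USD: 820.43 ≥ 633.96 is true
  primary category ∈ {electronics, grocery}: apparel is not in the set → false
  first-time customer: yes → true
Combine:
[1.1.1] true AND true AND true = true
[1.1] NOT true = false
[1.2] true AND true AND true = true
[1] exactly-one(false, true) = true
[2.1.1.2.1] true OR false = true
[2.1.1.2] NOT true = false
[2.1.1] false OR false = false
[2.1] NOT false = true
[2.2.3.1] false → true (antecedent false ⇒ implication holds) = true
[2.2.3] NOT true = false
[2.2] true AND true AND false = false
[2] true AND false = false
[root] true OR false = true
Overall: true → applied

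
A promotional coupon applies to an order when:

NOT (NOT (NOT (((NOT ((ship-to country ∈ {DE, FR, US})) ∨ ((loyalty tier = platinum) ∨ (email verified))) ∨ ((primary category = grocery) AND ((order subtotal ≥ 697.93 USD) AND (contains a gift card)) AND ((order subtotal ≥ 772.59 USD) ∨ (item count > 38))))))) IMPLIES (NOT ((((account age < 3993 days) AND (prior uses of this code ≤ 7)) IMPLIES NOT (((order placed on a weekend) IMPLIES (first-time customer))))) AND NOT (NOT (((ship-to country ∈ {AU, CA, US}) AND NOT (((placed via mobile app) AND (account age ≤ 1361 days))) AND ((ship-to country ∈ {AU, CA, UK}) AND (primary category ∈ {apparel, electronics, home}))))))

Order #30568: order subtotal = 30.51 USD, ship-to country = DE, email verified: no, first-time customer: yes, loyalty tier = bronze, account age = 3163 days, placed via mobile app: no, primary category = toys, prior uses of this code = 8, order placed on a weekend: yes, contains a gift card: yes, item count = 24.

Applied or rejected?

Rejected

Atomic conditions:
  ship-to country ∈ {DE, FR, US}: DE is in the set → true
  loyalty tier = platinum: bronze == platinum is false
  email verified: no → false
  primary category = grocery: toys == grocery is false
  order subtotal ≥ 697.93 USD: 30.51 ≥ 697.93 is false
  contains a gift card: yes → true
  order subtotal ≥ 772.59 USD: 30.51 ≥ 772.59 is false
  item count > 38: 24 > 38 is false
  account age < 3993 days: 3163 < 3993 is true
  prior uses of this code ≤ 7: 8 ≤ 7 is false
  order placed on a weekend: yes → true
  first-time customer: yes → true
  ship-to country ∈ {AU, CA, US}: DE is not in the set → false
  placed via mobile app: no → false
  account age ≤ 1361 days: 3163 ≤ 1361 is false
  ship-to country ∈ {AU, CA, UK}: DE is not in the set → false
  primary category ∈ {apparel, electronics, home}: toys is not in the set → false
Combine:
[1.1.1.1.1.1] NOT true = false
[1.1.1.1.1.2] false OR false = false
[1.1.1.1.1] false OR false = false
[1.1.1.1.2.2] false AND true = false
[1.1.1.1.2.3] false OR false = false
[1.1.1.1.2] false AND false AND false = false
[1.1.1.1] false OR false = false
[1.1.1] NOT false = true
[1.1] NOT true = false
[1] NOT false = true
[2.1.1.1] true AND false = false
[2.1.1.2.1] true → true = true
[2.1.1.2] NOT true = false
[2.1.1] false → false (antecedent false ⇒ implication holds) = true
[2.1] NOT true = false
[2.2.1.1.2.1] false AND false = false
[2.2.1.1.2] NOT false = true
[2.2.1.1.3] false AND false = false
[2.2.1.1] false AND true AND false = false
[2.2.1] NOT false = true
[2.2] NOT true = false
[2] false AND false = false
[root] true → false = false
Overall: false → rejected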